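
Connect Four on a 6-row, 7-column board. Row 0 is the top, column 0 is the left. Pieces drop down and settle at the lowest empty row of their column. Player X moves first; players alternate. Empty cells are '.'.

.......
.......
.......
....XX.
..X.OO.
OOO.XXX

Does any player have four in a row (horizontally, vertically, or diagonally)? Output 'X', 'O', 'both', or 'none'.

none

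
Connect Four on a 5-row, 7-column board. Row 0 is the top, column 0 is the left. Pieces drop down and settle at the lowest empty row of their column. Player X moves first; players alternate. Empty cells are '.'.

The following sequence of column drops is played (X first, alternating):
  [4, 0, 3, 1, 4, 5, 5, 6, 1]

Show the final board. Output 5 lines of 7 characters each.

Move 1: X drops in col 4, lands at row 4
Move 2: O drops in col 0, lands at row 4
Move 3: X drops in col 3, lands at row 4
Move 4: O drops in col 1, lands at row 4
Move 5: X drops in col 4, lands at row 3
Move 6: O drops in col 5, lands at row 4
Move 7: X drops in col 5, lands at row 3
Move 8: O drops in col 6, lands at row 4
Move 9: X drops in col 1, lands at row 3

Answer: .......
.......
.......
.X..XX.
OO.XXOO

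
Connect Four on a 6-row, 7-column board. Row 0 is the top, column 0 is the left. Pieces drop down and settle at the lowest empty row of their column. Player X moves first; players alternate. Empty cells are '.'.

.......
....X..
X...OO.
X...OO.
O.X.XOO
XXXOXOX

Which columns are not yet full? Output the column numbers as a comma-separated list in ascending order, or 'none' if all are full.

Answer: 0,1,2,3,4,5,6

Derivation:
col 0: top cell = '.' → open
col 1: top cell = '.' → open
col 2: top cell = '.' → open
col 3: top cell = '.' → open
col 4: top cell = '.' → open
col 5: top cell = '.' → open
col 6: top cell = '.' → open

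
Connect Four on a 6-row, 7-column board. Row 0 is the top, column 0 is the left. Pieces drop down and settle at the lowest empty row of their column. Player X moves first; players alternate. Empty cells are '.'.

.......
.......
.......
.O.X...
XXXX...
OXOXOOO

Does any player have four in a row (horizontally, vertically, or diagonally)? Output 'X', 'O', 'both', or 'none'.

X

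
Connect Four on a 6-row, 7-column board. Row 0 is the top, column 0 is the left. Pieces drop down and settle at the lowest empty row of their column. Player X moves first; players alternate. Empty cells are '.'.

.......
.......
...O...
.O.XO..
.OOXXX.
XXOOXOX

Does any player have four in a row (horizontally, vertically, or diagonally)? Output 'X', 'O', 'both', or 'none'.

none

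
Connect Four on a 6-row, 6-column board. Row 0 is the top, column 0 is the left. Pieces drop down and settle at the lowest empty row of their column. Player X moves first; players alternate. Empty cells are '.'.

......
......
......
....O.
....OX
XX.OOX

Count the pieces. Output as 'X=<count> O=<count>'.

X=4 O=4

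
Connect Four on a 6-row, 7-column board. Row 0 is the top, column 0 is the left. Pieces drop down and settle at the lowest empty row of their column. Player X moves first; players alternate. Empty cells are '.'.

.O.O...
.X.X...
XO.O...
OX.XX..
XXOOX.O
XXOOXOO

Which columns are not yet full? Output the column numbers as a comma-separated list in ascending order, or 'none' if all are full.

Answer: 0,2,4,5,6

Derivation:
col 0: top cell = '.' → open
col 1: top cell = 'O' → FULL
col 2: top cell = '.' → open
col 3: top cell = 'O' → FULL
col 4: top cell = '.' → open
col 5: top cell = '.' → open
col 6: top cell = '.' → open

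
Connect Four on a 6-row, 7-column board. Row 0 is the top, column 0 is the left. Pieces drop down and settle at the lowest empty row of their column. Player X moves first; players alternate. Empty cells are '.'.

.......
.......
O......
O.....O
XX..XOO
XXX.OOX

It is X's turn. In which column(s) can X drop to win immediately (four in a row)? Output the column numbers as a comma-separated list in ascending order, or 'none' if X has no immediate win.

Answer: 3

Derivation:
col 0: drop X → no win
col 1: drop X → no win
col 2: drop X → no win
col 3: drop X → WIN!
col 4: drop X → no win
col 5: drop X → no win
col 6: drop X → no win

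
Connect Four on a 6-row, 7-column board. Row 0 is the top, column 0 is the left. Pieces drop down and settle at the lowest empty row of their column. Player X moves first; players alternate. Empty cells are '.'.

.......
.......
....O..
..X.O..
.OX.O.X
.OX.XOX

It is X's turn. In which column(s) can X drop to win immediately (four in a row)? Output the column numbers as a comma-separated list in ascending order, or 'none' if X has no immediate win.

Answer: 2

Derivation:
col 0: drop X → no win
col 1: drop X → no win
col 2: drop X → WIN!
col 3: drop X → no win
col 4: drop X → no win
col 5: drop X → no win
col 6: drop X → no win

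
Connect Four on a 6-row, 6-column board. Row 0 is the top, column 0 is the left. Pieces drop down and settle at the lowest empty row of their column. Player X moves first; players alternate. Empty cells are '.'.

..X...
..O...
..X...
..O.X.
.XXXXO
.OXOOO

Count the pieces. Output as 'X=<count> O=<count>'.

X=8 O=7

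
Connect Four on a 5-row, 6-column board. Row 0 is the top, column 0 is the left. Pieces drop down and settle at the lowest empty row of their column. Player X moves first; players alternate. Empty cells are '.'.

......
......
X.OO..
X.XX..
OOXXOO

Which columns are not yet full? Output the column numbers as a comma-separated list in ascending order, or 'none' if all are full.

col 0: top cell = '.' → open
col 1: top cell = '.' → open
col 2: top cell = '.' → open
col 3: top cell = '.' → open
col 4: top cell = '.' → open
col 5: top cell = '.' → open

Answer: 0,1,2,3,4,5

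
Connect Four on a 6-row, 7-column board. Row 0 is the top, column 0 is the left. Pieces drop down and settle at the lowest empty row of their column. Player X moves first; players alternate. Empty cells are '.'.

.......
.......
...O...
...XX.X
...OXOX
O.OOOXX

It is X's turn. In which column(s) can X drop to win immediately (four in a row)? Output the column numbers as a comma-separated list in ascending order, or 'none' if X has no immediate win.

col 0: drop X → no win
col 1: drop X → no win
col 2: drop X → no win
col 3: drop X → no win
col 4: drop X → no win
col 5: drop X → WIN!
col 6: drop X → WIN!

Answer: 5,6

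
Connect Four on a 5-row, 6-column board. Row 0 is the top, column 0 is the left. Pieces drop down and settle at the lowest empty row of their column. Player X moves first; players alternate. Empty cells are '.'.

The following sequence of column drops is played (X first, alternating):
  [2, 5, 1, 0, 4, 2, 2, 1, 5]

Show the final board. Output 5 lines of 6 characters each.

Move 1: X drops in col 2, lands at row 4
Move 2: O drops in col 5, lands at row 4
Move 3: X drops in col 1, lands at row 4
Move 4: O drops in col 0, lands at row 4
Move 5: X drops in col 4, lands at row 4
Move 6: O drops in col 2, lands at row 3
Move 7: X drops in col 2, lands at row 2
Move 8: O drops in col 1, lands at row 3
Move 9: X drops in col 5, lands at row 3

Answer: ......
......
..X...
.OO..X
OXX.XO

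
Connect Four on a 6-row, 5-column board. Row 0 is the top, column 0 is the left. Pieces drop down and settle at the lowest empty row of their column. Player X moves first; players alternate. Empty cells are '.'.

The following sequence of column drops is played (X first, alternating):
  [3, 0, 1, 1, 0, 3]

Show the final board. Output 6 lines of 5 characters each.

Answer: .....
.....
.....
.....
XO.O.
OX.X.

Derivation:
Move 1: X drops in col 3, lands at row 5
Move 2: O drops in col 0, lands at row 5
Move 3: X drops in col 1, lands at row 5
Move 4: O drops in col 1, lands at row 4
Move 5: X drops in col 0, lands at row 4
Move 6: O drops in col 3, lands at row 4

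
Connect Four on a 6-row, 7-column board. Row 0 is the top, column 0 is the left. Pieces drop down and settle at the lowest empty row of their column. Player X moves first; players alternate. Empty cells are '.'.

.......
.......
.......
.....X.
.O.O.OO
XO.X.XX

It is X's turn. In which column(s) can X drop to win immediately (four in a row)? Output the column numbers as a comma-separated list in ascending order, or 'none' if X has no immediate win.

Answer: 4

Derivation:
col 0: drop X → no win
col 1: drop X → no win
col 2: drop X → no win
col 3: drop X → no win
col 4: drop X → WIN!
col 5: drop X → no win
col 6: drop X → no win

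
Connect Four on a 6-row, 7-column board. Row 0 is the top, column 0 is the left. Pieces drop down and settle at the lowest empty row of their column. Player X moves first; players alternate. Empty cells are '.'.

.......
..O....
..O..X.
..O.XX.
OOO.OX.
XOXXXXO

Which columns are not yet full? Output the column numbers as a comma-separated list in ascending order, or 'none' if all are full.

Answer: 0,1,2,3,4,5,6

Derivation:
col 0: top cell = '.' → open
col 1: top cell = '.' → open
col 2: top cell = '.' → open
col 3: top cell = '.' → open
col 4: top cell = '.' → open
col 5: top cell = '.' → open
col 6: top cell = '.' → open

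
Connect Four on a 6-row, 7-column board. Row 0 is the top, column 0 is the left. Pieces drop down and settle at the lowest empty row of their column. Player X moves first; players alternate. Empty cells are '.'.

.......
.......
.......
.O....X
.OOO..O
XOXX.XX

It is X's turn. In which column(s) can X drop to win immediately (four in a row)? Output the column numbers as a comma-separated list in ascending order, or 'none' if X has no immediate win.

col 0: drop X → no win
col 1: drop X → no win
col 2: drop X → no win
col 3: drop X → no win
col 4: drop X → WIN!
col 5: drop X → no win
col 6: drop X → no win

Answer: 4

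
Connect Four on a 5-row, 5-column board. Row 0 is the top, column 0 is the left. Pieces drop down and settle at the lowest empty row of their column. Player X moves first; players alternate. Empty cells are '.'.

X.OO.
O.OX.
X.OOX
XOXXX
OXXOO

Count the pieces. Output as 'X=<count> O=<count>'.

X=10 O=10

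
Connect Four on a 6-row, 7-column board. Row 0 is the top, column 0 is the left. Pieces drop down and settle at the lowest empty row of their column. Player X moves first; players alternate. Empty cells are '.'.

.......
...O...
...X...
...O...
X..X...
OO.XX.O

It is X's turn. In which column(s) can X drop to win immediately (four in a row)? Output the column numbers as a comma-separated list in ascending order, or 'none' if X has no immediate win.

col 0: drop X → no win
col 1: drop X → no win
col 2: drop X → no win
col 3: drop X → no win
col 4: drop X → no win
col 5: drop X → no win
col 6: drop X → no win

Answer: none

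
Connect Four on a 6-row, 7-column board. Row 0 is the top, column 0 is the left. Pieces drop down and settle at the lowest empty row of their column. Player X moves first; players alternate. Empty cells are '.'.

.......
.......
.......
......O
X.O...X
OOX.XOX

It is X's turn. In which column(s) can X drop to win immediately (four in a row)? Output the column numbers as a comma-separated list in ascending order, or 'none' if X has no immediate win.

Answer: none

Derivation:
col 0: drop X → no win
col 1: drop X → no win
col 2: drop X → no win
col 3: drop X → no win
col 4: drop X → no win
col 5: drop X → no win
col 6: drop X → no win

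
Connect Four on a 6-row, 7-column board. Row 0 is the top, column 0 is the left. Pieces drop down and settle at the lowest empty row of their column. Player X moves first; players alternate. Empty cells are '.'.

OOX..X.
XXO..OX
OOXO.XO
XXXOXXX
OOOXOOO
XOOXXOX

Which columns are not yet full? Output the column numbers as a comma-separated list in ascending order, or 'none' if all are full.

col 0: top cell = 'O' → FULL
col 1: top cell = 'O' → FULL
col 2: top cell = 'X' → FULL
col 3: top cell = '.' → open
col 4: top cell = '.' → open
col 5: top cell = 'X' → FULL
col 6: top cell = '.' → open

Answer: 3,4,6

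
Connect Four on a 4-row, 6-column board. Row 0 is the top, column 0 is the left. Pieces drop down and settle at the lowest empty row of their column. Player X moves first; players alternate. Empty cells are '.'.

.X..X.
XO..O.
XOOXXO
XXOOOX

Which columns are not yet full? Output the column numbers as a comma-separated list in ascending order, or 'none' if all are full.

col 0: top cell = '.' → open
col 1: top cell = 'X' → FULL
col 2: top cell = '.' → open
col 3: top cell = '.' → open
col 4: top cell = 'X' → FULL
col 5: top cell = '.' → open

Answer: 0,2,3,5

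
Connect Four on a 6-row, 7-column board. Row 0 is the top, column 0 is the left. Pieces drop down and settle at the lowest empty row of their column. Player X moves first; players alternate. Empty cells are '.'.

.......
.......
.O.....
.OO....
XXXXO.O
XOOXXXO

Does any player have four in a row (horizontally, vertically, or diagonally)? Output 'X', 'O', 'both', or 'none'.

X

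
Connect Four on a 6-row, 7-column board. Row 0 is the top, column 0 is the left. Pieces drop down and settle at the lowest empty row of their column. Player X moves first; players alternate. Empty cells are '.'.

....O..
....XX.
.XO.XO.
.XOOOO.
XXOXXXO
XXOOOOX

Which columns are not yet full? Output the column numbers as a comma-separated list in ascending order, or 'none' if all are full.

col 0: top cell = '.' → open
col 1: top cell = '.' → open
col 2: top cell = '.' → open
col 3: top cell = '.' → open
col 4: top cell = 'O' → FULL
col 5: top cell = '.' → open
col 6: top cell = '.' → open

Answer: 0,1,2,3,5,6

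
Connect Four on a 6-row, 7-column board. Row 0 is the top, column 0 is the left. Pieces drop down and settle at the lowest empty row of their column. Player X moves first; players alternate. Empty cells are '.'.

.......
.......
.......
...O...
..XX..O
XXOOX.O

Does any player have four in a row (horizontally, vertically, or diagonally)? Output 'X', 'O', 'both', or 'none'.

none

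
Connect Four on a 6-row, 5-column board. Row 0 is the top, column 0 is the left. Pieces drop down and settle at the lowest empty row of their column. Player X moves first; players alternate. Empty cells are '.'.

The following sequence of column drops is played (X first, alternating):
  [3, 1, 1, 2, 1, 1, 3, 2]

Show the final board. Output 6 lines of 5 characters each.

Move 1: X drops in col 3, lands at row 5
Move 2: O drops in col 1, lands at row 5
Move 3: X drops in col 1, lands at row 4
Move 4: O drops in col 2, lands at row 5
Move 5: X drops in col 1, lands at row 3
Move 6: O drops in col 1, lands at row 2
Move 7: X drops in col 3, lands at row 4
Move 8: O drops in col 2, lands at row 4

Answer: .....
.....
.O...
.X...
.XOX.
.OOX.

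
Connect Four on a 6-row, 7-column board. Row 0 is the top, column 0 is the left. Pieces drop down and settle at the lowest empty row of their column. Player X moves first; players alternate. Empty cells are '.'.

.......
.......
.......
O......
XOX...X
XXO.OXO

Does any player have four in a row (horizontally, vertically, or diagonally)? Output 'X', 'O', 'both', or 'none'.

none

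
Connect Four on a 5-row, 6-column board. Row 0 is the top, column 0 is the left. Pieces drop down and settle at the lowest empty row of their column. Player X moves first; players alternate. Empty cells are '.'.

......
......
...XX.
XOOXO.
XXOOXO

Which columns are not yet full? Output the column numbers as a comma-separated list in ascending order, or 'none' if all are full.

col 0: top cell = '.' → open
col 1: top cell = '.' → open
col 2: top cell = '.' → open
col 3: top cell = '.' → open
col 4: top cell = '.' → open
col 5: top cell = '.' → open

Answer: 0,1,2,3,4,5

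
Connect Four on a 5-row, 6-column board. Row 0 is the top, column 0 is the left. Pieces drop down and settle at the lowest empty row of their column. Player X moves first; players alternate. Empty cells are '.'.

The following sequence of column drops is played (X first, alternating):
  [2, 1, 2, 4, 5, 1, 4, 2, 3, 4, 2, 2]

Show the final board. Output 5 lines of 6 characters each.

Move 1: X drops in col 2, lands at row 4
Move 2: O drops in col 1, lands at row 4
Move 3: X drops in col 2, lands at row 3
Move 4: O drops in col 4, lands at row 4
Move 5: X drops in col 5, lands at row 4
Move 6: O drops in col 1, lands at row 3
Move 7: X drops in col 4, lands at row 3
Move 8: O drops in col 2, lands at row 2
Move 9: X drops in col 3, lands at row 4
Move 10: O drops in col 4, lands at row 2
Move 11: X drops in col 2, lands at row 1
Move 12: O drops in col 2, lands at row 0

Answer: ..O...
..X...
..O.O.
.OX.X.
.OXXOX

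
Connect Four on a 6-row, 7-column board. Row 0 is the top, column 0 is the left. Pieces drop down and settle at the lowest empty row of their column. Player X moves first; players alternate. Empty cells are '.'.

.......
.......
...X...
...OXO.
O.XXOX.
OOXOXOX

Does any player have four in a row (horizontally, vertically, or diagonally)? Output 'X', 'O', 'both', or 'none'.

X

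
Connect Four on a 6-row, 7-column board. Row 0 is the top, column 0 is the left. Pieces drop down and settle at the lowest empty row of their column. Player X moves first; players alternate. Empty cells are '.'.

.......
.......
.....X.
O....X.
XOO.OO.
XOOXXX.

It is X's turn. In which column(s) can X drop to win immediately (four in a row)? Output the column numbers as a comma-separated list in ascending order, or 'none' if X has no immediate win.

col 0: drop X → no win
col 1: drop X → no win
col 2: drop X → no win
col 3: drop X → no win
col 4: drop X → no win
col 5: drop X → no win
col 6: drop X → WIN!

Answer: 6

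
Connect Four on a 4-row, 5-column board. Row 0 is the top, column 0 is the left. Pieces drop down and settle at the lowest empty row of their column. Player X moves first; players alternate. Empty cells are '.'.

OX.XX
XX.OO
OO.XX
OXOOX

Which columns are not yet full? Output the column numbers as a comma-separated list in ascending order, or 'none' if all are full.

col 0: top cell = 'O' → FULL
col 1: top cell = 'X' → FULL
col 2: top cell = '.' → open
col 3: top cell = 'X' → FULL
col 4: top cell = 'X' → FULL

Answer: 2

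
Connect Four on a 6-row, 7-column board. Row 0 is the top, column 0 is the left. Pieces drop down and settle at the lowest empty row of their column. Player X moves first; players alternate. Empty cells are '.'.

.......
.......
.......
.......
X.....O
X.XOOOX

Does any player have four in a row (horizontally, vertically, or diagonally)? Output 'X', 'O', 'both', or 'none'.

none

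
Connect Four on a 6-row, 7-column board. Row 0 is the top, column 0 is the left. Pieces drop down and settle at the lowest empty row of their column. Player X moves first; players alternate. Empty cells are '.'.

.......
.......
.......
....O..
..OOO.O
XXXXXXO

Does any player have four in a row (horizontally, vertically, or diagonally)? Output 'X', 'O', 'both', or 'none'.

X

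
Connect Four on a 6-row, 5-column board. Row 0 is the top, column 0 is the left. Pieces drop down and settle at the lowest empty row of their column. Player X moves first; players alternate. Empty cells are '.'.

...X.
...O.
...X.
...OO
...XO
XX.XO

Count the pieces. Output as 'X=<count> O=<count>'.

X=6 O=5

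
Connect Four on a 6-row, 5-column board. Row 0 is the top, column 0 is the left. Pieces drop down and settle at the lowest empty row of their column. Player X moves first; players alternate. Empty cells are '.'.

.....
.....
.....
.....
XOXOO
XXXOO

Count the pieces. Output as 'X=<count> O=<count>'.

X=5 O=5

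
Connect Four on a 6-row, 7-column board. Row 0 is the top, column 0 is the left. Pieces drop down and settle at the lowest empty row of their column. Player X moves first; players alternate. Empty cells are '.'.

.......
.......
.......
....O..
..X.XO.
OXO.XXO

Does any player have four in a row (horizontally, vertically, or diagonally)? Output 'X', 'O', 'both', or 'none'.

none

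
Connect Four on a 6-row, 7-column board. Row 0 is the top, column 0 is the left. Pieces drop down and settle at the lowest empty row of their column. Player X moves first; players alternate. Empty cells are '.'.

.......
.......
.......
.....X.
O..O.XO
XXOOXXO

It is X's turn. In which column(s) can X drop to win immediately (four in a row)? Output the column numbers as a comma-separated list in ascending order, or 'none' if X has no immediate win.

col 0: drop X → no win
col 1: drop X → no win
col 2: drop X → no win
col 3: drop X → no win
col 4: drop X → no win
col 5: drop X → WIN!
col 6: drop X → no win

Answer: 5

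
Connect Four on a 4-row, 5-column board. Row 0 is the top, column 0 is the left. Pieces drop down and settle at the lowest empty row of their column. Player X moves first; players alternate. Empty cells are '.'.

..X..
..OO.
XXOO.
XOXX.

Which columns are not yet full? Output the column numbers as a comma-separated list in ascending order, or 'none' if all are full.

col 0: top cell = '.' → open
col 1: top cell = '.' → open
col 2: top cell = 'X' → FULL
col 3: top cell = '.' → open
col 4: top cell = '.' → open

Answer: 0,1,3,4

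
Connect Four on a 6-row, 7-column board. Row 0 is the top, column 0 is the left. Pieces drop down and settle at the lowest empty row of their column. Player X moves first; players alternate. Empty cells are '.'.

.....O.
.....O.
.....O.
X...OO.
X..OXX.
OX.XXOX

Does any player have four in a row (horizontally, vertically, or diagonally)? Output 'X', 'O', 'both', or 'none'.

O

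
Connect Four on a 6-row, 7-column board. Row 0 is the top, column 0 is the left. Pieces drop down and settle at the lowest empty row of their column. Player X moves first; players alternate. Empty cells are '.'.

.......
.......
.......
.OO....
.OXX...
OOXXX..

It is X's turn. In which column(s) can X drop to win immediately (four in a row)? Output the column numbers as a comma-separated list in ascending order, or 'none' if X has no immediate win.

col 0: drop X → no win
col 1: drop X → no win
col 2: drop X → no win
col 3: drop X → no win
col 4: drop X → no win
col 5: drop X → WIN!
col 6: drop X → no win

Answer: 5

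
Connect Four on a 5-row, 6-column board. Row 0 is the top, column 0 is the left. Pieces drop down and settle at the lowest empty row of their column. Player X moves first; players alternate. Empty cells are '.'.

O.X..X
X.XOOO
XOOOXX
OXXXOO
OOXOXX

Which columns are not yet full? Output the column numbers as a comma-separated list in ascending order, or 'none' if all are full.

Answer: 1,3,4

Derivation:
col 0: top cell = 'O' → FULL
col 1: top cell = '.' → open
col 2: top cell = 'X' → FULL
col 3: top cell = '.' → open
col 4: top cell = '.' → open
col 5: top cell = 'X' → FULL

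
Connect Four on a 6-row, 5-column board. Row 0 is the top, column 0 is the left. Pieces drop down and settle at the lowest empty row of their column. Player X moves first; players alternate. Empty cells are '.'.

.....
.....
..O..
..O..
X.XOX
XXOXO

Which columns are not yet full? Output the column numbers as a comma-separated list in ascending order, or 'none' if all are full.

Answer: 0,1,2,3,4

Derivation:
col 0: top cell = '.' → open
col 1: top cell = '.' → open
col 2: top cell = '.' → open
col 3: top cell = '.' → open
col 4: top cell = '.' → open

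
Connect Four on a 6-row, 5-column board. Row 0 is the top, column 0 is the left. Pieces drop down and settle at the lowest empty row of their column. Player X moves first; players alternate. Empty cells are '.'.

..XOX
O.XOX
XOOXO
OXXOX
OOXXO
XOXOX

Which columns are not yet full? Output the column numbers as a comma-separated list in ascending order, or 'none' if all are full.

col 0: top cell = '.' → open
col 1: top cell = '.' → open
col 2: top cell = 'X' → FULL
col 3: top cell = 'O' → FULL
col 4: top cell = 'X' → FULL

Answer: 0,1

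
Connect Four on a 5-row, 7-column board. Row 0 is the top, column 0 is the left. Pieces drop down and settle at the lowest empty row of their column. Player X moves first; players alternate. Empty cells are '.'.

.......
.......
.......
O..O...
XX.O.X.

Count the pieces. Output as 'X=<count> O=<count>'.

X=3 O=3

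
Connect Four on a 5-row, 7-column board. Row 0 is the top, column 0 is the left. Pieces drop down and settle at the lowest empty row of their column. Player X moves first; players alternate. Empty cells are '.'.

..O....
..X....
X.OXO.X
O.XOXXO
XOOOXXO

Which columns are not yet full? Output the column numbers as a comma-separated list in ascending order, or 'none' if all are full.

col 0: top cell = '.' → open
col 1: top cell = '.' → open
col 2: top cell = 'O' → FULL
col 3: top cell = '.' → open
col 4: top cell = '.' → open
col 5: top cell = '.' → open
col 6: top cell = '.' → open

Answer: 0,1,3,4,5,6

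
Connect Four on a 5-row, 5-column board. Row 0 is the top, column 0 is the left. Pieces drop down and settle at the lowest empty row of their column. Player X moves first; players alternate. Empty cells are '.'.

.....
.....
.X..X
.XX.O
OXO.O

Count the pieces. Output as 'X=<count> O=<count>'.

X=5 O=4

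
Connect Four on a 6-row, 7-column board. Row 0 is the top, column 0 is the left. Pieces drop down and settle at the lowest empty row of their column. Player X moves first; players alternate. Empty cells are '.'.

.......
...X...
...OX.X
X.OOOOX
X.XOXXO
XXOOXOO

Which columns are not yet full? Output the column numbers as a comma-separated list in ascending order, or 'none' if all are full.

Answer: 0,1,2,3,4,5,6

Derivation:
col 0: top cell = '.' → open
col 1: top cell = '.' → open
col 2: top cell = '.' → open
col 3: top cell = '.' → open
col 4: top cell = '.' → open
col 5: top cell = '.' → open
col 6: top cell = '.' → open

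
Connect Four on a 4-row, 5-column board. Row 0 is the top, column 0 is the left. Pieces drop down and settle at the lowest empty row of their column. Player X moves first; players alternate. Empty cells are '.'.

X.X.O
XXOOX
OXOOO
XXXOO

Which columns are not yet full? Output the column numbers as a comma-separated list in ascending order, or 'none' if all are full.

Answer: 1,3

Derivation:
col 0: top cell = 'X' → FULL
col 1: top cell = '.' → open
col 2: top cell = 'X' → FULL
col 3: top cell = '.' → open
col 4: top cell = 'O' → FULL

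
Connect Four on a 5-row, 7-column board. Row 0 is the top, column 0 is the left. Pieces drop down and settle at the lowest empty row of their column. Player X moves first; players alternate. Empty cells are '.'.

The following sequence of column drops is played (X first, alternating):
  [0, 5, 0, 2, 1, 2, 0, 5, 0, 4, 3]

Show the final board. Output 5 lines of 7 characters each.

Answer: .......
X......
X......
X.O..O.
XXOXOO.

Derivation:
Move 1: X drops in col 0, lands at row 4
Move 2: O drops in col 5, lands at row 4
Move 3: X drops in col 0, lands at row 3
Move 4: O drops in col 2, lands at row 4
Move 5: X drops in col 1, lands at row 4
Move 6: O drops in col 2, lands at row 3
Move 7: X drops in col 0, lands at row 2
Move 8: O drops in col 5, lands at row 3
Move 9: X drops in col 0, lands at row 1
Move 10: O drops in col 4, lands at row 4
Move 11: X drops in col 3, lands at row 4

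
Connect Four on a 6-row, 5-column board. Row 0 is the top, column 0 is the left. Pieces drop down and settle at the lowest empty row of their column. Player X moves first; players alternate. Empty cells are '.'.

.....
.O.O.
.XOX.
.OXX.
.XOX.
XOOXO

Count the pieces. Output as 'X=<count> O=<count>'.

X=8 O=8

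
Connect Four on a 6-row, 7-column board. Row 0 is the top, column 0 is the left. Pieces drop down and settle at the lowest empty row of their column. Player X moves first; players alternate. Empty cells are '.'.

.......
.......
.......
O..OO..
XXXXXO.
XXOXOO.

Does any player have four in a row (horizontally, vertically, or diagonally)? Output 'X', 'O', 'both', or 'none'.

X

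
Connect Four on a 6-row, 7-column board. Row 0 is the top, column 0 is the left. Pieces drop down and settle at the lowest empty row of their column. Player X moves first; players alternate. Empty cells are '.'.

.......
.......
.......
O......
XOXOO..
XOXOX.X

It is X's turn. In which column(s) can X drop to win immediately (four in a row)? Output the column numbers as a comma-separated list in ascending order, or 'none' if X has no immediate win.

col 0: drop X → no win
col 1: drop X → no win
col 2: drop X → no win
col 3: drop X → no win
col 4: drop X → no win
col 5: drop X → no win
col 6: drop X → no win

Answer: none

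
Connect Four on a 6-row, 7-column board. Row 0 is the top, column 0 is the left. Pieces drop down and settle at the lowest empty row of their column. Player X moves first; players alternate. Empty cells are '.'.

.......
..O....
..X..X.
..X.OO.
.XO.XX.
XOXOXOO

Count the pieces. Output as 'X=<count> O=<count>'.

X=9 O=8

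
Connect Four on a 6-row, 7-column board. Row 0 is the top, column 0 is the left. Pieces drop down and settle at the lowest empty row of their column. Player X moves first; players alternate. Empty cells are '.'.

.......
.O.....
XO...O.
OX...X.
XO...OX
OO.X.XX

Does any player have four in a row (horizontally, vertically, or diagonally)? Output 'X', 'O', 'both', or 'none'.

none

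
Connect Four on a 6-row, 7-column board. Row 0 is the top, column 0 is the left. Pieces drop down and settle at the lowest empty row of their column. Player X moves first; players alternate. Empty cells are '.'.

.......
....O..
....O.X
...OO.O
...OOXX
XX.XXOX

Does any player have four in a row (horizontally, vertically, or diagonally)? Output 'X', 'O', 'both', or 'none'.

O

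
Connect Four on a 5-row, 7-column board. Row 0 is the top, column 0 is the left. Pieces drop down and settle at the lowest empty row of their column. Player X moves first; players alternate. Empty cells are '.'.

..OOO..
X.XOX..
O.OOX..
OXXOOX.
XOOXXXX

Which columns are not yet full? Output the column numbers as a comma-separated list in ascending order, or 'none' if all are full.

col 0: top cell = '.' → open
col 1: top cell = '.' → open
col 2: top cell = 'O' → FULL
col 3: top cell = 'O' → FULL
col 4: top cell = 'O' → FULL
col 5: top cell = '.' → open
col 6: top cell = '.' → open

Answer: 0,1,5,6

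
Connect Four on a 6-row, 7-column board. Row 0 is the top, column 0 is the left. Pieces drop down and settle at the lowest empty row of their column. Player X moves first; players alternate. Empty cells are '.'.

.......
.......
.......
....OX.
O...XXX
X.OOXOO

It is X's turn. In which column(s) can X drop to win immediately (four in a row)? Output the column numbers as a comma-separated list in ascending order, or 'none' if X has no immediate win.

Answer: 3

Derivation:
col 0: drop X → no win
col 1: drop X → no win
col 2: drop X → no win
col 3: drop X → WIN!
col 4: drop X → no win
col 5: drop X → no win
col 6: drop X → no win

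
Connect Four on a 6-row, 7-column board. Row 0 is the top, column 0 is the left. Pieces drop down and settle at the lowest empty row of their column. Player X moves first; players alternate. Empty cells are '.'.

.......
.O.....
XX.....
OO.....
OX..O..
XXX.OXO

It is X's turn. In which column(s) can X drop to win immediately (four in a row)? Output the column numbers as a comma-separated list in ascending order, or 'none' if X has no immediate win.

Answer: 3

Derivation:
col 0: drop X → no win
col 1: drop X → no win
col 2: drop X → no win
col 3: drop X → WIN!
col 4: drop X → no win
col 5: drop X → no win
col 6: drop X → no win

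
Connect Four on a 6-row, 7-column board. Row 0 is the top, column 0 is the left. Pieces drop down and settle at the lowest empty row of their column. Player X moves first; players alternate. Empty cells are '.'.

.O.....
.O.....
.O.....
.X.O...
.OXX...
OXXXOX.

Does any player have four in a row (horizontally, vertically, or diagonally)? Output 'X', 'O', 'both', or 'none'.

none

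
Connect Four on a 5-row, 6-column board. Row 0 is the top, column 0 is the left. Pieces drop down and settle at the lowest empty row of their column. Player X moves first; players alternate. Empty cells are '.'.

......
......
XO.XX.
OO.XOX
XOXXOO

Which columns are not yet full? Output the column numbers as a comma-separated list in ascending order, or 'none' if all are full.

col 0: top cell = '.' → open
col 1: top cell = '.' → open
col 2: top cell = '.' → open
col 3: top cell = '.' → open
col 4: top cell = '.' → open
col 5: top cell = '.' → open

Answer: 0,1,2,3,4,5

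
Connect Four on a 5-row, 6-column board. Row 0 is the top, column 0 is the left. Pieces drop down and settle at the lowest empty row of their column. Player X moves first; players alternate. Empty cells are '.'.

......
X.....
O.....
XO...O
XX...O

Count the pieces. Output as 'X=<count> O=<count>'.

X=4 O=4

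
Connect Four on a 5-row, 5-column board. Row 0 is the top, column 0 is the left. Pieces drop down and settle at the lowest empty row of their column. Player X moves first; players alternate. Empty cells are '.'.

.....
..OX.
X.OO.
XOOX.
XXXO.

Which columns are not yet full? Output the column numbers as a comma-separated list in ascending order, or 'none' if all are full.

col 0: top cell = '.' → open
col 1: top cell = '.' → open
col 2: top cell = '.' → open
col 3: top cell = '.' → open
col 4: top cell = '.' → open

Answer: 0,1,2,3,4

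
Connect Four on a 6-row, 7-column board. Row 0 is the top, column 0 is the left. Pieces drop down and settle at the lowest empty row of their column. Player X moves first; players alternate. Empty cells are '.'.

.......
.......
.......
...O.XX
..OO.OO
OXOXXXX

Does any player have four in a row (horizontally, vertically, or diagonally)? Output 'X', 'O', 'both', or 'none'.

X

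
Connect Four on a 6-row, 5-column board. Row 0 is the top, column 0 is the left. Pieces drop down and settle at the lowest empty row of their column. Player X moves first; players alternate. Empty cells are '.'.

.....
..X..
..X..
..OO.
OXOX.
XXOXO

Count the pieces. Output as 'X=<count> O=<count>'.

X=7 O=6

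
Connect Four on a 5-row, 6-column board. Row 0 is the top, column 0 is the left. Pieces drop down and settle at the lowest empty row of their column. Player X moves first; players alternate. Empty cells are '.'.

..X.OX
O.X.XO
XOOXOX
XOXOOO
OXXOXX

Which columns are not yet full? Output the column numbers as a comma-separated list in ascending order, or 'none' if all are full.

Answer: 0,1,3

Derivation:
col 0: top cell = '.' → open
col 1: top cell = '.' → open
col 2: top cell = 'X' → FULL
col 3: top cell = '.' → open
col 4: top cell = 'O' → FULL
col 5: top cell = 'X' → FULL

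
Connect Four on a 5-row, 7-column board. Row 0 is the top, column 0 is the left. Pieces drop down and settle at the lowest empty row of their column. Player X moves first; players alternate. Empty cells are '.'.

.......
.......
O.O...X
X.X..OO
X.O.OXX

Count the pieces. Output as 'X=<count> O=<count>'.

X=6 O=6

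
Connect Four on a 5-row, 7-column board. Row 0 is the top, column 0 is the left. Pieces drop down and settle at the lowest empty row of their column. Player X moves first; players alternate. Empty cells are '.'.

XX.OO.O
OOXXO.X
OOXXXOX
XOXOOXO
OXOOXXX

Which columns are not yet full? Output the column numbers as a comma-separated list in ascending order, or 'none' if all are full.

col 0: top cell = 'X' → FULL
col 1: top cell = 'X' → FULL
col 2: top cell = '.' → open
col 3: top cell = 'O' → FULL
col 4: top cell = 'O' → FULL
col 5: top cell = '.' → open
col 6: top cell = 'O' → FULL

Answer: 2,5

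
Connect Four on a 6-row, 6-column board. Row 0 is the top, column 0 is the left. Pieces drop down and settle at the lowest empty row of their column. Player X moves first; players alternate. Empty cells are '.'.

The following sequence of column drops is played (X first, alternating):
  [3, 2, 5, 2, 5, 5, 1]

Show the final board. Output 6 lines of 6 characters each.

Answer: ......
......
......
.....O
..O..X
.XOX.X

Derivation:
Move 1: X drops in col 3, lands at row 5
Move 2: O drops in col 2, lands at row 5
Move 3: X drops in col 5, lands at row 5
Move 4: O drops in col 2, lands at row 4
Move 5: X drops in col 5, lands at row 4
Move 6: O drops in col 5, lands at row 3
Move 7: X drops in col 1, lands at row 5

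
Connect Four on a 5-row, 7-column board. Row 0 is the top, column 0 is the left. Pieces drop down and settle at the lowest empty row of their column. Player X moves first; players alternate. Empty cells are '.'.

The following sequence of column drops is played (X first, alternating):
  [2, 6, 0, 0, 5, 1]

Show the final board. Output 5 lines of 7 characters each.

Answer: .......
.......
.......
O......
XOX..XO

Derivation:
Move 1: X drops in col 2, lands at row 4
Move 2: O drops in col 6, lands at row 4
Move 3: X drops in col 0, lands at row 4
Move 4: O drops in col 0, lands at row 3
Move 5: X drops in col 5, lands at row 4
Move 6: O drops in col 1, lands at row 4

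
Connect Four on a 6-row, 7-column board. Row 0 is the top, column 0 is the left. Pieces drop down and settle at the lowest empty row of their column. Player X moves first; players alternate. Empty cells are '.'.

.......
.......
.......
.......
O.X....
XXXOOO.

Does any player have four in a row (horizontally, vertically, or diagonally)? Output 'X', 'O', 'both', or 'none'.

none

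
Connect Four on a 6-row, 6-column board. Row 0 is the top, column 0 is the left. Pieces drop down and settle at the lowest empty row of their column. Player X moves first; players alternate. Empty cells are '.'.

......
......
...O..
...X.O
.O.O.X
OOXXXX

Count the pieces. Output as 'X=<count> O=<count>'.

X=6 O=6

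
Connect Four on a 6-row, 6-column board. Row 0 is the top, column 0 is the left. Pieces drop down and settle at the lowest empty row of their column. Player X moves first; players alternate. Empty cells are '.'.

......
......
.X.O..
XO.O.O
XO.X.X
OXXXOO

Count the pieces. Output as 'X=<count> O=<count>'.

X=8 O=8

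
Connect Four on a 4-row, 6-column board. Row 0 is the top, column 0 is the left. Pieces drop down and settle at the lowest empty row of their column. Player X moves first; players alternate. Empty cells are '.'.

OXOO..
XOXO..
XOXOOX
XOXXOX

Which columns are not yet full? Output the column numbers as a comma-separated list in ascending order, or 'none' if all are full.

col 0: top cell = 'O' → FULL
col 1: top cell = 'X' → FULL
col 2: top cell = 'O' → FULL
col 3: top cell = 'O' → FULL
col 4: top cell = '.' → open
col 5: top cell = '.' → open

Answer: 4,5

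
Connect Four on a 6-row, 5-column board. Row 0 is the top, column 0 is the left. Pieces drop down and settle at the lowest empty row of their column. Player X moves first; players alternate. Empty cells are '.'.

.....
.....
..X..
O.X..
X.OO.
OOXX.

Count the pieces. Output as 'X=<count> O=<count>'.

X=5 O=5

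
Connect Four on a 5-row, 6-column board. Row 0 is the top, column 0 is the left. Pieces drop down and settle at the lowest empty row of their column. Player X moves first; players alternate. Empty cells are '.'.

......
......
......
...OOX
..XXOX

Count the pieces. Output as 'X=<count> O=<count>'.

X=4 O=3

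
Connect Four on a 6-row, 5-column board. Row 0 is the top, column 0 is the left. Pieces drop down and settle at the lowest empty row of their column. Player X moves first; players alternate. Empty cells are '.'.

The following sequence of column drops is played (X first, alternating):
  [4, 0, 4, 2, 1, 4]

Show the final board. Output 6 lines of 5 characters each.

Answer: .....
.....
.....
....O
....X
OXO.X

Derivation:
Move 1: X drops in col 4, lands at row 5
Move 2: O drops in col 0, lands at row 5
Move 3: X drops in col 4, lands at row 4
Move 4: O drops in col 2, lands at row 5
Move 5: X drops in col 1, lands at row 5
Move 6: O drops in col 4, lands at row 3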